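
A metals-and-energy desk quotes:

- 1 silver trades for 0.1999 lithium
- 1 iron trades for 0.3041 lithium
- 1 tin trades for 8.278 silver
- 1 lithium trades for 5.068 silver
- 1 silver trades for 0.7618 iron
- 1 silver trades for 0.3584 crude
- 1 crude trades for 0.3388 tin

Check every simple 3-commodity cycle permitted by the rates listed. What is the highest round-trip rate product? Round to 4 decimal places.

1.1741

iron→lithium→silver→iron: 0.3041 × 5.068 × 0.7618 = 1.17407
silver→crude→tin→silver: 0.3584 × 0.3388 × 8.278 = 1.00516
Maximum is iron→lithium→silver→iron at 1.1741; arbitrage exists.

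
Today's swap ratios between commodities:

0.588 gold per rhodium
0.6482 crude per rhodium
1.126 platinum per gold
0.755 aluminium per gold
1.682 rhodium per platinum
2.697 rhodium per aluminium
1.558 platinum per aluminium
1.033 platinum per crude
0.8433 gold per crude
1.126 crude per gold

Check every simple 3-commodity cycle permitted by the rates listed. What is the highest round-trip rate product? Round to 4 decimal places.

gold→aluminium→rhodium→gold: 0.755 × 2.697 × 0.588 = 1.19731
platinum→rhodium→crude→platinum: 1.682 × 0.6482 × 1.033 = 1.12625
gold→platinum→rhodium→gold: 1.126 × 1.682 × 0.588 = 1.11363
Maximum is gold→aluminium→rhodium→gold at 1.1973; arbitrage exists.

1.1973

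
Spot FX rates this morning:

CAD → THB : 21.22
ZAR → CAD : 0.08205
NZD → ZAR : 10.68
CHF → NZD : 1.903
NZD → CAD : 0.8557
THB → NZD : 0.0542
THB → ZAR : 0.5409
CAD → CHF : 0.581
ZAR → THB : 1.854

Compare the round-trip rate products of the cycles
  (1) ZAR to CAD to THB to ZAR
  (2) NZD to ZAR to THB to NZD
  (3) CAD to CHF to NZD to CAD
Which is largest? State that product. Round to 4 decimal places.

(1) 0.08205 × 21.22 × 0.5409 = 0.94176
(2) 10.68 × 1.854 × 0.0542 = 1.07320
(3) 0.581 × 1.903 × 0.8557 = 0.94610
Highest is cycle (2) at 1.0732 (>1, arbitrage).

1.0732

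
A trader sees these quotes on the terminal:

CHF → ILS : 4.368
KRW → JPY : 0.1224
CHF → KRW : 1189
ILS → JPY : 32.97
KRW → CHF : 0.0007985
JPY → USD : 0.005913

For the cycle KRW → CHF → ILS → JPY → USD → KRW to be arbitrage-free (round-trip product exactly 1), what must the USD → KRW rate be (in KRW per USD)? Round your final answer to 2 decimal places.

Known legs of the cycle: 0.0007985 × 4.368 × 32.97 × 0.005913 = 0.00067996158303528
For no arbitrage the full-cycle product must be 1, so the missing rate is 1 / 0.00067996158303528 ≈ 1470.6713.

1470.67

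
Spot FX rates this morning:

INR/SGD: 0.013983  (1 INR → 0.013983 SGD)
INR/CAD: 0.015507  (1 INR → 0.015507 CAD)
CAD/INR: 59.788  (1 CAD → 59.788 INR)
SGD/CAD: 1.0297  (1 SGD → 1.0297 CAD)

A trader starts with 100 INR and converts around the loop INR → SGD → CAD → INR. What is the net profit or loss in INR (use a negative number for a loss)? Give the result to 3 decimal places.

100 INR × 0.013983 = 1.3983 SGD
1.3983 SGD × 1.0297 = 1.43982951 CAD
1.43982951 CAD × 59.788 = 86.08452674388 INR
Net change: 86.08452674388 − 100 = -13.91547325612 INR

-13.915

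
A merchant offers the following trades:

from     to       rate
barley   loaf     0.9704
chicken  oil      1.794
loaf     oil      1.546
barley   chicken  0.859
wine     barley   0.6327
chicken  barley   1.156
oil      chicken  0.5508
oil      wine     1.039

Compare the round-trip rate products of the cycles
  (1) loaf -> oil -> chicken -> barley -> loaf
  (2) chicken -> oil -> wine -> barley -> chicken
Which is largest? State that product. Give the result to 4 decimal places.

(1) 1.546 × 0.5508 × 1.156 × 0.9704 = 0.95524
(2) 1.794 × 1.039 × 0.6327 × 0.859 = 1.01305
Highest is cycle (2) at 1.0130 (>1, arbitrage).

1.0130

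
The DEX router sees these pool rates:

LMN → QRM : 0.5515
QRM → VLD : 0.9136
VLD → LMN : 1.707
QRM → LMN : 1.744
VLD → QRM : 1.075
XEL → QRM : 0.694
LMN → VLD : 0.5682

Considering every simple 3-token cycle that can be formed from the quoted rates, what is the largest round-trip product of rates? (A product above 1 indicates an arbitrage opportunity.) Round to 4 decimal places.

LMN→VLD→QRM→LMN: 0.5682 × 1.075 × 1.744 = 1.06526
LMN→QRM→VLD→LMN: 0.5515 × 0.9136 × 1.707 = 0.86007
Maximum is LMN→VLD→QRM→LMN at 1.0653; arbitrage exists.

1.0653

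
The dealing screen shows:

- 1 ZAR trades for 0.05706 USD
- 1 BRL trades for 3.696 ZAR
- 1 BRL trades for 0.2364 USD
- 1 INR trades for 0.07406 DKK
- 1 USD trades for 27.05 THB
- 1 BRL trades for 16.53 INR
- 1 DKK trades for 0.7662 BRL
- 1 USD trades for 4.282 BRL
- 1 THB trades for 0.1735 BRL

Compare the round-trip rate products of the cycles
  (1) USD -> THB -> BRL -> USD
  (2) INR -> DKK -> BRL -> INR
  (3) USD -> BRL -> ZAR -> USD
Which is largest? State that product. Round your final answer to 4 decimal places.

(1) 27.05 × 0.1735 × 0.2364 = 1.10947
(2) 0.07406 × 0.7662 × 16.53 = 0.93799
(3) 4.282 × 3.696 × 0.05706 = 0.90305
Highest is cycle (1) at 1.1095 (>1, arbitrage).

1.1095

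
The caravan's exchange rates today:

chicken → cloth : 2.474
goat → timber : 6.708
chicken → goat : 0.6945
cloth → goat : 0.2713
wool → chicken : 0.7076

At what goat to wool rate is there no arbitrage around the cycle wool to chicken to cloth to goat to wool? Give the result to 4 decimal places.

Known legs of the cycle: 0.7076 × 2.474 × 0.2713 = 0.47493843112
For no arbitrage the full-cycle product must be 1, so the missing rate is 1 / 0.47493843112 ≈ 2.105536.

2.1055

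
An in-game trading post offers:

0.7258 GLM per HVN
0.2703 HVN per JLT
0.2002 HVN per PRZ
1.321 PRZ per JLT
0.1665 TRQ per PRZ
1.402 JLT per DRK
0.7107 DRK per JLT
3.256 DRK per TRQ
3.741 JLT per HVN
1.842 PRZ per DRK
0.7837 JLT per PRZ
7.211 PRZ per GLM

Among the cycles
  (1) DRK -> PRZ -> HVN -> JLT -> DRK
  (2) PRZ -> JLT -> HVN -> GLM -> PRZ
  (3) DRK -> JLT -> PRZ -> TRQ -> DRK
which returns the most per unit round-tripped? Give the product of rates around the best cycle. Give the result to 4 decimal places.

(1) 1.842 × 0.2002 × 3.741 × 0.7107 = 0.98046
(2) 0.7837 × 0.2703 × 0.7258 × 7.211 = 1.10869
(3) 1.402 × 1.321 × 0.1665 × 3.256 = 1.00404
Highest is cycle (2) at 1.1087 (>1, arbitrage).

1.1087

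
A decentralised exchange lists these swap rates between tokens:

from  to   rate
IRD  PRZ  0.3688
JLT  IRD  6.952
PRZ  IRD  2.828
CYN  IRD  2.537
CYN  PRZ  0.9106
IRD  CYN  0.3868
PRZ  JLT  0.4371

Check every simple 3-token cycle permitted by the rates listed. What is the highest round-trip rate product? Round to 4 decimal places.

1.1207

PRZ→JLT→IRD→PRZ: 0.4371 × 6.952 × 0.3688 = 1.12068
PRZ→IRD→CYN→PRZ: 2.828 × 0.3868 × 0.9106 = 0.99608
Maximum is PRZ→JLT→IRD→PRZ at 1.1207; arbitrage exists.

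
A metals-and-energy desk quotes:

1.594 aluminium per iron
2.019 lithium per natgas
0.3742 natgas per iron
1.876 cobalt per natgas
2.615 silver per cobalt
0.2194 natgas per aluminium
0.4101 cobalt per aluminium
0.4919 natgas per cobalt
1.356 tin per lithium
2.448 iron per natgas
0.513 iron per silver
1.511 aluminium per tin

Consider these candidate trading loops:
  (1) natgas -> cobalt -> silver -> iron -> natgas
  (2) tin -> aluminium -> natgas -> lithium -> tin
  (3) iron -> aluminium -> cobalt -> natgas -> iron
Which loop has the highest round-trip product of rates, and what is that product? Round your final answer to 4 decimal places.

(1) 1.876 × 2.615 × 0.513 × 0.3742 = 0.94173
(2) 1.511 × 0.2194 × 2.019 × 1.356 = 0.90761
(3) 1.594 × 0.4101 × 0.4919 × 2.448 = 0.78717
Highest is cycle (1) at 0.9417 (≤1, no arbitrage).

0.9417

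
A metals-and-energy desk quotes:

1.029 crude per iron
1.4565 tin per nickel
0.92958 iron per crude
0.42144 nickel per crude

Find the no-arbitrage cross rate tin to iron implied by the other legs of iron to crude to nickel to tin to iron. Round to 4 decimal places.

Known legs of the cycle: 1.029 × 0.42144 × 1.4565 = 0.63162835344
For no arbitrage the full-cycle product must be 1, so the missing rate is 1 / 0.63162835344 ≈ 1.583209.

1.5832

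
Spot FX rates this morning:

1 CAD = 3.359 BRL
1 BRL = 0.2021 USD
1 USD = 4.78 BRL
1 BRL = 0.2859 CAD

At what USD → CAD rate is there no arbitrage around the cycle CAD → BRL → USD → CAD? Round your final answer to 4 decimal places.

1.4731

Known legs of the cycle: 3.359 × 0.2021 = 0.6788539
For no arbitrage the full-cycle product must be 1, so the missing rate is 1 / 0.6788539 ≈ 1.473071.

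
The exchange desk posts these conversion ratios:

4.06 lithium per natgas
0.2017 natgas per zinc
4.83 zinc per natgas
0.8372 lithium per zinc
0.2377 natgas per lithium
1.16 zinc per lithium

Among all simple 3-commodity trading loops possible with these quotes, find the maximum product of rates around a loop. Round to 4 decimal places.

0.9612

natgas→zinc→lithium→natgas: 4.83 × 0.8372 × 0.2377 = 0.96118
natgas→lithium→zinc→natgas: 4.06 × 1.16 × 0.2017 = 0.94993
Maximum is natgas→zinc→lithium→natgas at 0.9612; no arbitrage — every cycle loses value.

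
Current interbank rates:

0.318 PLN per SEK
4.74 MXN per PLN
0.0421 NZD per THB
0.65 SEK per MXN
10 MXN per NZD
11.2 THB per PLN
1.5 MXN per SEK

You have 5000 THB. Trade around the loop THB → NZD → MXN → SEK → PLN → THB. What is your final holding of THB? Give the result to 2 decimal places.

4873.16

5000 THB × 0.0421 = 210.5 NZD
210.5 NZD × 10 = 2105 MXN
2105 MXN × 0.65 = 1368.25 SEK
1368.25 SEK × 0.318 = 435.1035 PLN
435.1035 PLN × 11.2 = 4873.1592 THB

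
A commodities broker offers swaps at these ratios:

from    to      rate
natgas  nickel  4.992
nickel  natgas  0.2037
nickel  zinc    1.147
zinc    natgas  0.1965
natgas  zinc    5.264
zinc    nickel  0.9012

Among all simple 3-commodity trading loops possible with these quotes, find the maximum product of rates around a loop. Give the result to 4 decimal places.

natgas→nickel→zinc→natgas: 4.992 × 1.147 × 0.1965 = 1.12512
natgas→zinc→nickel→natgas: 5.264 × 0.9012 × 0.2037 = 0.96634
Maximum is natgas→nickel→zinc→natgas at 1.1251; arbitrage exists.

1.1251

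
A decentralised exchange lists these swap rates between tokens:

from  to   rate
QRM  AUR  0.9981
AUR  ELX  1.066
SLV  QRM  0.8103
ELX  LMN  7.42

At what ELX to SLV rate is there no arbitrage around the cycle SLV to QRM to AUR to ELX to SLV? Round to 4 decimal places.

1.1599

Known legs of the cycle: 0.8103 × 0.9981 × 1.066 = 0.86213861838
For no arbitrage the full-cycle product must be 1, so the missing rate is 1 / 0.86213861838 ≈ 1.159906.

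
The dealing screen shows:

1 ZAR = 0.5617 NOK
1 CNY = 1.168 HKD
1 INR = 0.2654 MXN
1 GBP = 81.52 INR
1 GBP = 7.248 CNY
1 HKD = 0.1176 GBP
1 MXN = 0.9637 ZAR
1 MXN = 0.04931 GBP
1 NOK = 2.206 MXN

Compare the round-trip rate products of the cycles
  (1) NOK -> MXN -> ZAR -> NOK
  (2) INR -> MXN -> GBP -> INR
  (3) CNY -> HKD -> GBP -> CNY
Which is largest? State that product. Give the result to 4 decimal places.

1.1941

(1) 2.206 × 0.9637 × 0.5617 = 1.19413
(2) 0.2654 × 0.04931 × 81.52 = 1.06684
(3) 1.168 × 0.1176 × 7.248 = 0.99556
Highest is cycle (1) at 1.1941 (>1, arbitrage).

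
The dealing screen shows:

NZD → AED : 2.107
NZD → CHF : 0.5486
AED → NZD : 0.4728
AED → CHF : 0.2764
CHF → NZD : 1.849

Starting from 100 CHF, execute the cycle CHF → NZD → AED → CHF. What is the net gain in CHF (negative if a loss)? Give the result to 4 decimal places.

100 CHF × 1.849 = 184.9 NZD
184.9 NZD × 2.107 = 389.5843 AED
389.5843 AED × 0.2764 = 107.68110052 CHF
Net change: 107.68110052 − 100 = 7.68110052 CHF

7.6811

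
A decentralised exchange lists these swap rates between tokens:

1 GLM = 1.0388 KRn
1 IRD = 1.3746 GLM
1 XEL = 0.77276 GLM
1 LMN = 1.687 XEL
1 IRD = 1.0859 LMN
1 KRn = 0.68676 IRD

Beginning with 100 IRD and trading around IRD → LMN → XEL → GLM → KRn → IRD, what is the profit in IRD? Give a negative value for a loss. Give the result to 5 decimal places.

0.99189

100 IRD × 1.0859 = 108.59 LMN
108.59 LMN × 1.687 = 183.19133 XEL
183.19133 XEL × 0.77276 = 141.5629321708 GLM
141.5629321708 GLM × 1.0388 = 147.05557393902704 KRn
147.05557393902704 KRn × 0.68676 = 100.9918859583662099904 IRD
Net change: 100.9918859583662099904 − 100 = 0.9918859583662099904 IRD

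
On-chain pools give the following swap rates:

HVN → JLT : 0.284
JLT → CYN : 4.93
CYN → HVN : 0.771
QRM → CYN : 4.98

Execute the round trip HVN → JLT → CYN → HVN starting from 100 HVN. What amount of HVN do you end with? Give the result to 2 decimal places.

100 HVN × 0.284 = 28.4 JLT
28.4 JLT × 4.93 = 140.012 CYN
140.012 CYN × 0.771 = 107.949252 HVN

107.95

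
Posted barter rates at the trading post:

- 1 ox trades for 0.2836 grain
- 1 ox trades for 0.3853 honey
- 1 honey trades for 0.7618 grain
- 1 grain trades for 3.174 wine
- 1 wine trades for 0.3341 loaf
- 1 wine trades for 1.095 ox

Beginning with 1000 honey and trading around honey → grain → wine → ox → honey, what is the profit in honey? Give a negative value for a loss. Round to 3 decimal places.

1000 honey × 0.7618 = 761.8 grain
761.8 grain × 3.174 = 2417.9532 wine
2417.9532 wine × 1.095 = 2647.658754 ox
2647.658754 ox × 0.3853 = 1020.1429179162 honey
Net change: 1020.1429179162 − 1000 = 20.1429179162 honey

20.143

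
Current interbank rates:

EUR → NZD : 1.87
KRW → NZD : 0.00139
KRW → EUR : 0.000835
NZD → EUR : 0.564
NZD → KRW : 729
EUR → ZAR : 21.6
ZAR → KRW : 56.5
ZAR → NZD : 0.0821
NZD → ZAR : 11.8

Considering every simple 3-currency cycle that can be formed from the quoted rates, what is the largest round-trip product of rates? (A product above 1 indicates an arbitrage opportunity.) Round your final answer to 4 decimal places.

1.1383

EUR→NZD→KRW→EUR: 1.87 × 729 × 0.000835 = 1.13830
EUR→ZAR→KRW→EUR: 21.6 × 56.5 × 0.000835 = 1.01903
EUR→ZAR→NZD→EUR: 21.6 × 0.0821 × 0.564 = 1.00018
KRW→NZD→ZAR→KRW: 0.00139 × 11.8 × 56.5 = 0.92671
Maximum is EUR→NZD→KRW→EUR at 1.1383; arbitrage exists.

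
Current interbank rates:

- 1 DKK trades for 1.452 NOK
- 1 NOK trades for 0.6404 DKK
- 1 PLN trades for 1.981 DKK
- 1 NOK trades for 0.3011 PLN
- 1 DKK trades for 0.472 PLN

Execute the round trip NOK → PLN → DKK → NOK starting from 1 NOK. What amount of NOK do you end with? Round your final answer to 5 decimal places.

1 NOK × 0.3011 = 0.3011 PLN
0.3011 PLN × 1.981 = 0.5964791 DKK
0.5964791 DKK × 1.452 = 0.8660876532 NOK

0.86609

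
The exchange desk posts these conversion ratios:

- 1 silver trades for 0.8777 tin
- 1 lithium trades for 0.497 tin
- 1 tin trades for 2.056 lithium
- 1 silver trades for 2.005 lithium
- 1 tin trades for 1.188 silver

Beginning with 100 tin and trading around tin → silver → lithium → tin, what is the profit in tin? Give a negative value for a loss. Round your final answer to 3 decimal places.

100 tin × 1.188 = 118.8 silver
118.8 silver × 2.005 = 238.194 lithium
238.194 lithium × 0.497 = 118.382418 tin
Net change: 118.382418 − 100 = 18.382418 tin

18.382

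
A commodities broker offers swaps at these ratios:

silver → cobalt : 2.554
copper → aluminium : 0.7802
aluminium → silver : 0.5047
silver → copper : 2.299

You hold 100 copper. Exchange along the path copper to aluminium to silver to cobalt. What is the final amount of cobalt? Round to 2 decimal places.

100 copper × 0.7802 = 78.02 aluminium
78.02 aluminium × 0.5047 = 39.376694 silver
39.376694 silver × 2.554 = 100.568076476 cobalt

100.57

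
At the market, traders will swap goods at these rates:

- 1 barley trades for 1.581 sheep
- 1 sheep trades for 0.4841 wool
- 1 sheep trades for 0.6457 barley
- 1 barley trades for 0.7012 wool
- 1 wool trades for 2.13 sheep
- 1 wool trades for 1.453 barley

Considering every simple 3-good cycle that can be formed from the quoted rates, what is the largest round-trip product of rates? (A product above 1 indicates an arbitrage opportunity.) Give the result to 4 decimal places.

barley→sheep→wool→barley: 1.581 × 0.4841 × 1.453 = 1.11207
barley→wool→sheep→barley: 0.7012 × 2.13 × 0.6457 = 0.96439
Maximum is barley→sheep→wool→barley at 1.1121; arbitrage exists.

1.1121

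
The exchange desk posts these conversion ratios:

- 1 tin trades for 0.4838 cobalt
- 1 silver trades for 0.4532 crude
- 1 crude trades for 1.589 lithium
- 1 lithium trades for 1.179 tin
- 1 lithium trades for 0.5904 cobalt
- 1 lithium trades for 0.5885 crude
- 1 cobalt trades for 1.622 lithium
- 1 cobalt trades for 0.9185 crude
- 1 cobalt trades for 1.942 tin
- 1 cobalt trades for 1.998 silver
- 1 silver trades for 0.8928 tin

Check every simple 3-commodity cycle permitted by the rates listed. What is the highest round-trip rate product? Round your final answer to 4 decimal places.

lithium→tin→cobalt→lithium: 1.179 × 0.4838 × 1.622 = 0.92519
silver→tin→cobalt→silver: 0.8928 × 0.4838 × 1.998 = 0.86301
lithium→cobalt→crude→lithium: 0.5904 × 0.9185 × 1.589 = 0.86169
Maximum is lithium→tin→cobalt→lithium at 0.9252; no arbitrage — every cycle loses value.

0.9252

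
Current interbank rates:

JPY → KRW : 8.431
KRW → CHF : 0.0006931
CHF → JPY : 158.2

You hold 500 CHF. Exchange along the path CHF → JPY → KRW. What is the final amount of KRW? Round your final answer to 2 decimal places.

500 CHF × 158.2 = 79100 JPY
79100 JPY × 8.431 = 666892.1 KRW

666892.10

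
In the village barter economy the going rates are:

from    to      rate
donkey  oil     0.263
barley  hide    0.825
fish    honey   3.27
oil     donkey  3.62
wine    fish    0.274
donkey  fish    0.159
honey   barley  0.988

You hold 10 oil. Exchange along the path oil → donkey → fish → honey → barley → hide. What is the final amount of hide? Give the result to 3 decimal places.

10 oil × 3.62 = 36.2 donkey
36.2 donkey × 0.159 = 5.7558 fish
5.7558 fish × 3.27 = 18.821466 honey
18.821466 honey × 0.988 = 18.595608408 barley
18.595608408 barley × 0.825 = 15.3413769366 hide

15.341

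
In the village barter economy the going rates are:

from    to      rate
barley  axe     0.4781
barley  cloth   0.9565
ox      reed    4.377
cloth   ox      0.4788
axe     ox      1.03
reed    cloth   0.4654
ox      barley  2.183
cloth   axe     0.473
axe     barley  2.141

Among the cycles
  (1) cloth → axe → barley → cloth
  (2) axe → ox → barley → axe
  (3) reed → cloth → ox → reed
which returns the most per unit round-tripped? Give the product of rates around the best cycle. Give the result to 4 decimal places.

(1) 0.473 × 2.141 × 0.9565 = 0.96864
(2) 1.03 × 2.183 × 0.4781 = 1.07500
(3) 0.4654 × 0.4788 × 4.377 = 0.97534
Highest is cycle (2) at 1.0750 (>1, arbitrage).

1.0750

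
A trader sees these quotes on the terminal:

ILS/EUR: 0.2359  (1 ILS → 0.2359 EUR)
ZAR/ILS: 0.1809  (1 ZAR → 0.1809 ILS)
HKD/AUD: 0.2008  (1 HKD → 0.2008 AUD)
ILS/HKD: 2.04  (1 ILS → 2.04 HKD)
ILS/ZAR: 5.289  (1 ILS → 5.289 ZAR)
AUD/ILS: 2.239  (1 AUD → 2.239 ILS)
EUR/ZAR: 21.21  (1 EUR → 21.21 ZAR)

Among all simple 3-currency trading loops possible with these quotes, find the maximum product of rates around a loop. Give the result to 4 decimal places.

0.9172

ILS→HKD→AUD→ILS: 2.04 × 0.2008 × 2.239 = 0.91717
ILS→EUR→ZAR→ILS: 0.2359 × 21.21 × 0.1809 = 0.90512
Maximum is ILS→HKD→AUD→ILS at 0.9172; no arbitrage — every cycle loses value.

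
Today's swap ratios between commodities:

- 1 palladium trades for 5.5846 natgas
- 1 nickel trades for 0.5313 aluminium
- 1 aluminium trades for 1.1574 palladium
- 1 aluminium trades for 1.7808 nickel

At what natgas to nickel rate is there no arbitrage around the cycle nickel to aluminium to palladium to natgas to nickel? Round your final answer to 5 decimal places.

Known legs of the cycle: 0.5313 × 1.1574 × 5.5846 = 3.434119202052
For no arbitrage the full-cycle product must be 1, so the missing rate is 1 / 3.434119202052 ≈ 0.2911955.

0.29120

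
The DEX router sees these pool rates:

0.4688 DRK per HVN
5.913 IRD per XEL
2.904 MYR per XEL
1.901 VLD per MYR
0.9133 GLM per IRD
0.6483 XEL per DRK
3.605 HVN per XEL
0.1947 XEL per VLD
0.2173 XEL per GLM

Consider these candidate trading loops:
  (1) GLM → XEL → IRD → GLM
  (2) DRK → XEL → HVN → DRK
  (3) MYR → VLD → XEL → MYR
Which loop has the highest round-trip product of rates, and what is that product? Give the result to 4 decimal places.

(1) 0.2173 × 5.913 × 0.9133 = 1.17349
(2) 0.6483 × 3.605 × 0.4688 = 1.09564
(3) 1.901 × 0.1947 × 2.904 = 1.07484
Highest is cycle (1) at 1.1735 (>1, arbitrage).

1.1735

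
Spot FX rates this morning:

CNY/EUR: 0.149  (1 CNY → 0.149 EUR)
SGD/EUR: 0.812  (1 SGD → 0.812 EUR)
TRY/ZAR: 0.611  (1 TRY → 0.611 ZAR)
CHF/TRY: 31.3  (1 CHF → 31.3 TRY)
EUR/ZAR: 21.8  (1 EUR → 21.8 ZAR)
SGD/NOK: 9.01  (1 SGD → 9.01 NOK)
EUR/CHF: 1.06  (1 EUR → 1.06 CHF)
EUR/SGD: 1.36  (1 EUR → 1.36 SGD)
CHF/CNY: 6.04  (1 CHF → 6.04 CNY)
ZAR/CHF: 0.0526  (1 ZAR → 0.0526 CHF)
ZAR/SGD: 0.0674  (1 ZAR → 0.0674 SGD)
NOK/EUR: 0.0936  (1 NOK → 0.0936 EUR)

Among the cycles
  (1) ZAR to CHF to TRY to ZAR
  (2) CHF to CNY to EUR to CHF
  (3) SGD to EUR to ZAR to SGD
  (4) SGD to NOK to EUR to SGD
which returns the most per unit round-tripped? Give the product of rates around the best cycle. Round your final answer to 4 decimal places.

1.1931

(1) 0.0526 × 31.3 × 0.611 = 1.00594
(2) 6.04 × 0.149 × 1.06 = 0.95396
(3) 0.812 × 21.8 × 0.0674 = 1.19309
(4) 9.01 × 0.0936 × 1.36 = 1.14694
Highest is cycle (3) at 1.1931 (>1, arbitrage).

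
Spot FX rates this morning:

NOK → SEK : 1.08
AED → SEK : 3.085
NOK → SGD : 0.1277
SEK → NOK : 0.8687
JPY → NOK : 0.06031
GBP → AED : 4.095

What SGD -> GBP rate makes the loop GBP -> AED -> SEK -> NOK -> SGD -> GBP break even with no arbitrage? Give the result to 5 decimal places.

0.71356

Known legs of the cycle: 4.095 × 3.085 × 0.8687 × 0.1277 = 1.40142478264425
For no arbitrage the full-cycle product must be 1, so the missing rate is 1 / 1.40142478264425 ≈ 0.7135595.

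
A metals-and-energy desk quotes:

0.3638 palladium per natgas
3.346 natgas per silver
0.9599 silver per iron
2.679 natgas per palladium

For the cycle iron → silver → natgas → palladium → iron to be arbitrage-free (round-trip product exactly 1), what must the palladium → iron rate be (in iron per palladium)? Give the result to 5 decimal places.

0.85583

Known legs of the cycle: 0.9599 × 3.346 × 0.3638 = 1.16846208052
For no arbitrage the full-cycle product must be 1, so the missing rate is 1 / 1.16846208052 ≈ 0.8558258.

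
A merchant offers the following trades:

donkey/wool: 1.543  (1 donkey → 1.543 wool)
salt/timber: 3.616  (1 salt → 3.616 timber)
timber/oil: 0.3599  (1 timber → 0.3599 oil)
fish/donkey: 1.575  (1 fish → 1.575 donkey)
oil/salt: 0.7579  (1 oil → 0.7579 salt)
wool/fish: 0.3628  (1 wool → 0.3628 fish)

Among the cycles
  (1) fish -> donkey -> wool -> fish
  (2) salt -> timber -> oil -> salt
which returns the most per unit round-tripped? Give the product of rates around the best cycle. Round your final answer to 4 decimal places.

(1) 1.575 × 1.543 × 0.3628 = 0.88169
(2) 3.616 × 0.3599 × 0.7579 = 0.98633
Highest is cycle (2) at 0.9863 (≤1, no arbitrage).

0.9863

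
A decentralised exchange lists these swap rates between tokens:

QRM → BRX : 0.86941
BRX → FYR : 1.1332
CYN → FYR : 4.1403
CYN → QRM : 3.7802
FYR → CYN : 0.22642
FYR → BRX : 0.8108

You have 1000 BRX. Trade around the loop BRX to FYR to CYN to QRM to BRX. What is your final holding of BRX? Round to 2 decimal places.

1000 BRX × 1.1332 = 1133.2 FYR
1133.2 FYR × 0.22642 = 256.579144 CYN
256.579144 CYN × 3.7802 = 969.9204801488 QRM
969.9204801488 QRM × 0.86941 = 843.258564646168208 BRX

843.26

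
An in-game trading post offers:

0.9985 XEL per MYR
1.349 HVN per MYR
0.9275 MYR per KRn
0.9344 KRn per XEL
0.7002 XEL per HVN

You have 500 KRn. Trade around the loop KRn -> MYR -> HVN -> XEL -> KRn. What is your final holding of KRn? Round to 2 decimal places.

409.31

500 KRn × 0.9275 = 463.75 MYR
463.75 MYR × 1.349 = 625.59875 HVN
625.59875 HVN × 0.7002 = 438.04424475 XEL
438.04424475 XEL × 0.9344 = 409.3085422944 KRn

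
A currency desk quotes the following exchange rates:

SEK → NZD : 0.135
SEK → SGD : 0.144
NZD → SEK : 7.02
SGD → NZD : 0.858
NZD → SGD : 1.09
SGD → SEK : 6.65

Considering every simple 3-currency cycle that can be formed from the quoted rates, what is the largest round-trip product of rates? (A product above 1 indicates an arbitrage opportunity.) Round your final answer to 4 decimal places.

0.9785

NZD→SGD→SEK→NZD: 1.09 × 6.65 × 0.135 = 0.97855
NZD→SEK→SGD→NZD: 7.02 × 0.144 × 0.858 = 0.86734
Maximum is NZD→SGD→SEK→NZD at 0.9785; no arbitrage — every cycle loses value.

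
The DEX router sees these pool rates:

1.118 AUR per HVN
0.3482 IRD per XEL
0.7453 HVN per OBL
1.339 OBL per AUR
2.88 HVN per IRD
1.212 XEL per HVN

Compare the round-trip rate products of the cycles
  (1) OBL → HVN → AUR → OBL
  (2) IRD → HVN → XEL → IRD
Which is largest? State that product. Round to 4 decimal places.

(1) 0.7453 × 1.118 × 1.339 = 1.11572
(2) 2.88 × 1.212 × 0.3482 = 1.21541
Highest is cycle (2) at 1.2154 (>1, arbitrage).

1.2154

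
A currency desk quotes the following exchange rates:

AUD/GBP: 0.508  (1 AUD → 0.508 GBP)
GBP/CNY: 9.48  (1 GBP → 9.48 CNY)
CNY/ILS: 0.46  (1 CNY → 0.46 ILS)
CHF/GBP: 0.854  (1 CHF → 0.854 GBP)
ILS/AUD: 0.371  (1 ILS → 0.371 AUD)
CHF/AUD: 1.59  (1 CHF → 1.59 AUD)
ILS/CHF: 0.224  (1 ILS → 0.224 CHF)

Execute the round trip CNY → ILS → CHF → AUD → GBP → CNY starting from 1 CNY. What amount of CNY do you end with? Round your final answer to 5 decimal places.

0.78900

1 CNY × 0.46 = 0.46 ILS
0.46 ILS × 0.224 = 0.10304 CHF
0.10304 CHF × 1.59 = 0.1638336 AUD
0.1638336 AUD × 0.508 = 0.0832274688 GBP
0.0832274688 GBP × 9.48 = 0.788996404224 CNY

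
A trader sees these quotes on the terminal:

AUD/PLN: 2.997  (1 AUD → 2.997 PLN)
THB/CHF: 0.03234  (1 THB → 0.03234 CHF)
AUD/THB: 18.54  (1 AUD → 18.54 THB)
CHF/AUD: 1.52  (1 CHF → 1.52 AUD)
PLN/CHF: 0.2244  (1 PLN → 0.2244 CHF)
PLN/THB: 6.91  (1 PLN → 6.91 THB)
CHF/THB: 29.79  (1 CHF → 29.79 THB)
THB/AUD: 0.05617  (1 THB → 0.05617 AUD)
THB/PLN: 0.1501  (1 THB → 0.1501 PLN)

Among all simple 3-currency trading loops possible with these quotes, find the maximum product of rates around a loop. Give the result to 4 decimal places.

AUD→PLN→THB→AUD: 2.997 × 6.91 × 0.05617 = 1.16324
CHF→AUD→PLN→CHF: 1.52 × 2.997 × 0.2244 = 1.02224
CHF→THB→PLN→CHF: 29.79 × 0.1501 × 0.2244 = 1.00340
CHF→AUD→THB→CHF: 1.52 × 18.54 × 0.03234 = 0.91137
Maximum is AUD→PLN→THB→AUD at 1.1632; arbitrage exists.

1.1632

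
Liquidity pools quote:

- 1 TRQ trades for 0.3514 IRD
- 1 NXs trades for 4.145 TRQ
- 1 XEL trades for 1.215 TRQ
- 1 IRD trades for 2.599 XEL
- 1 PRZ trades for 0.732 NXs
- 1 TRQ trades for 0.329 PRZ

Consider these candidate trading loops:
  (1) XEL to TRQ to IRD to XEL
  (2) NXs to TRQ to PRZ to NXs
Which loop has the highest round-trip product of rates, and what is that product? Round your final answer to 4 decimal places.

1.1096

(1) 1.215 × 0.3514 × 2.599 = 1.10965
(2) 4.145 × 0.329 × 0.732 = 0.99823
Highest is cycle (1) at 1.1096 (>1, arbitrage).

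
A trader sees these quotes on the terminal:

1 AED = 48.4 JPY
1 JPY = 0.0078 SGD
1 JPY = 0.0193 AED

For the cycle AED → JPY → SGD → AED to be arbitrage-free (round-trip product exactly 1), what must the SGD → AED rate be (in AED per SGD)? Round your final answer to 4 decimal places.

Known legs of the cycle: 48.4 × 0.0078 = 0.37752
For no arbitrage the full-cycle product must be 1, so the missing rate is 1 / 0.37752 ≈ 2.648866.

2.6489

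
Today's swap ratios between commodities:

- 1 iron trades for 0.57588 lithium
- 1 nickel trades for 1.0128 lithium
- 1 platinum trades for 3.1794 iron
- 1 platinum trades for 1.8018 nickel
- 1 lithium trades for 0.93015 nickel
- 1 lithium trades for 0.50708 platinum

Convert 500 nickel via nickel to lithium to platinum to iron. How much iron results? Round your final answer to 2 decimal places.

500 nickel × 1.0128 = 506.4 lithium
506.4 lithium × 0.50708 = 256.785312 platinum
256.785312 platinum × 3.1794 = 816.4232209728 iron

816.42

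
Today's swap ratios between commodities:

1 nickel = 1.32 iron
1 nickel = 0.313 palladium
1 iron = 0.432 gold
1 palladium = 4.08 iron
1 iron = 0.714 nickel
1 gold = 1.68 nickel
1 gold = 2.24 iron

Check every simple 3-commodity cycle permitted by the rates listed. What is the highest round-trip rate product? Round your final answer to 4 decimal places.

0.9580

gold→nickel→iron→gold: 1.68 × 1.32 × 0.432 = 0.95800
palladium→iron→nickel→palladium: 4.08 × 0.714 × 0.313 = 0.91181
Maximum is gold→nickel→iron→gold at 0.9580; no arbitrage — every cycle loses value.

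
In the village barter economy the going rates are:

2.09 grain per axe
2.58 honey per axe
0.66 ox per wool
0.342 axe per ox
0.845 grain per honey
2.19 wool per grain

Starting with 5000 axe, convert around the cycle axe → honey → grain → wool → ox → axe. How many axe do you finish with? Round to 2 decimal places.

5000 axe × 2.58 = 12900 honey
12900 honey × 0.845 = 10900.5 grain
10900.5 grain × 2.19 = 23872.095 wool
23872.095 wool × 0.66 = 15755.5827 ox
15755.5827 ox × 0.342 = 5388.4092834 axe

5388.41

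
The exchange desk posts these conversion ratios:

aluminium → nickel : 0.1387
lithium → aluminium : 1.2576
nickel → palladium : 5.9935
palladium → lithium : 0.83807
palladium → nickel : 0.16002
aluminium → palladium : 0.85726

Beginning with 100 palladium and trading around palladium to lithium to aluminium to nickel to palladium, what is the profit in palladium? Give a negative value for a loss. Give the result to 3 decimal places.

100 palladium × 0.83807 = 83.807 lithium
83.807 lithium × 1.2576 = 105.3956832 aluminium
105.3956832 aluminium × 0.1387 = 14.61838125984 nickel
14.61838125984 nickel × 5.9935 = 87.61526808085104 palladium
Net change: 87.61526808085104 − 100 = -12.38473191914896 palladium

-12.385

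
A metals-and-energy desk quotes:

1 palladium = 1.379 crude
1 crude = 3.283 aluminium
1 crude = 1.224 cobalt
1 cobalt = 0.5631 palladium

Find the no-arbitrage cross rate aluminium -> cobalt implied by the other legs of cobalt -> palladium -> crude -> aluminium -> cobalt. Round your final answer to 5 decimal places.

0.39226

Known legs of the cycle: 0.5631 × 1.379 × 3.283 = 2.5492984167
For no arbitrage the full-cycle product must be 1, so the missing rate is 1 / 2.5492984167 ≈ 0.3922648.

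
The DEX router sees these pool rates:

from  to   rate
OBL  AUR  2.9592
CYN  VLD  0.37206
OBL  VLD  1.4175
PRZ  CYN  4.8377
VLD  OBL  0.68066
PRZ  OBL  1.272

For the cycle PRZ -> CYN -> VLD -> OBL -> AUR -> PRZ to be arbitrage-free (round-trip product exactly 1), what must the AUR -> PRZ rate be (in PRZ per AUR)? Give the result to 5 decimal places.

Known legs of the cycle: 4.8377 × 0.37206 × 0.68066 × 2.9592 = 3.625404441026213664
For no arbitrage the full-cycle product must be 1, so the missing rate is 1 / 3.625404441026213664 ≈ 0.2758313.

0.27583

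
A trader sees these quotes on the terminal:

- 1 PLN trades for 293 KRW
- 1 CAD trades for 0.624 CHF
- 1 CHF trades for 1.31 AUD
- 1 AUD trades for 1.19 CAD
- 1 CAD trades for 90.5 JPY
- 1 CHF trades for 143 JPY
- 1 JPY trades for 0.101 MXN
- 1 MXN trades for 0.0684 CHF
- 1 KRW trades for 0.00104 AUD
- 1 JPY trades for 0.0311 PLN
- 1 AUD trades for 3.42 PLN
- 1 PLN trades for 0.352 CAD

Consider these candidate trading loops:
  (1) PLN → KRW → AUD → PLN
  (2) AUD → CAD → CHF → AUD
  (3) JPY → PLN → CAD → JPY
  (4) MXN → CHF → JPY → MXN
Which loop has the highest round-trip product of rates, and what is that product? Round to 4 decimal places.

1.0421

(1) 293 × 0.00104 × 3.42 = 1.04214
(2) 1.19 × 0.624 × 1.31 = 0.97275
(3) 0.0311 × 0.352 × 90.5 = 0.99072
(4) 0.0684 × 143 × 0.101 = 0.98790
Highest is cycle (1) at 1.0421 (>1, arbitrage).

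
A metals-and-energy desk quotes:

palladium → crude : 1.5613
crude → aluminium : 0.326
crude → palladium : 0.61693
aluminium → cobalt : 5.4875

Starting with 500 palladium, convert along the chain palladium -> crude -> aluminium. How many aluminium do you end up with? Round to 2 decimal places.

254.49

500 palladium × 1.5613 = 780.65 crude
780.65 crude × 0.326 = 254.4919 aluminium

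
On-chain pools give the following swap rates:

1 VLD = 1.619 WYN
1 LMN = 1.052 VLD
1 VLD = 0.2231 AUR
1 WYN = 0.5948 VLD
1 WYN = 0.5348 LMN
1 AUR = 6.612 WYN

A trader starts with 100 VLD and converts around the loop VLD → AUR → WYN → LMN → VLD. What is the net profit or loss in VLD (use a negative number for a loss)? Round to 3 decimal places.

-17.007

100 VLD × 0.2231 = 22.31 AUR
22.31 AUR × 6.612 = 147.51372 WYN
147.51372 WYN × 0.5348 = 78.890337456 LMN
78.890337456 LMN × 1.052 = 82.992635003712 VLD
Net change: 82.992635003712 − 100 = -17.007364996288 VLD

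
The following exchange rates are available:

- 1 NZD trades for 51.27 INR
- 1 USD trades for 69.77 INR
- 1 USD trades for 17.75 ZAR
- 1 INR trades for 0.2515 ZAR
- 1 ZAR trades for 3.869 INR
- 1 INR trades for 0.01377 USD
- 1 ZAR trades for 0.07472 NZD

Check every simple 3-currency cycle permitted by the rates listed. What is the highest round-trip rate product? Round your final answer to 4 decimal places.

0.9635

NZD→INR→ZAR→NZD: 51.27 × 0.2515 × 0.07472 = 0.96347
USD→ZAR→INR→USD: 17.75 × 3.869 × 0.01377 = 0.94565
Maximum is NZD→INR→ZAR→NZD at 0.9635; no arbitrage — every cycle loses value.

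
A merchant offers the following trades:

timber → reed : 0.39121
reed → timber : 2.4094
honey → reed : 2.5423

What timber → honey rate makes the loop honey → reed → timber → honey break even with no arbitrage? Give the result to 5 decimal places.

0.16325

Known legs of the cycle: 2.5423 × 2.4094 = 6.12541762
For no arbitrage the full-cycle product must be 1, so the missing rate is 1 / 6.12541762 ≈ 0.1632542.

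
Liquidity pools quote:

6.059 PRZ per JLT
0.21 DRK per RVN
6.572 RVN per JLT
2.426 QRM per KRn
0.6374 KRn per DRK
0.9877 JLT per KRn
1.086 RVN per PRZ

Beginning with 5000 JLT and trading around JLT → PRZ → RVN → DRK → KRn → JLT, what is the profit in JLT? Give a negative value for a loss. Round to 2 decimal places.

5000 JLT × 6.059 = 30295 PRZ
30295 PRZ × 1.086 = 32900.37 RVN
32900.37 RVN × 0.21 = 6909.0777 DRK
6909.0777 DRK × 0.6374 = 4403.84612598 KRn
4403.84612598 KRn × 0.9877 = 4349.678818630446 JLT
Net change: 4349.678818630446 − 5000 = -650.321181369554 JLT

-650.32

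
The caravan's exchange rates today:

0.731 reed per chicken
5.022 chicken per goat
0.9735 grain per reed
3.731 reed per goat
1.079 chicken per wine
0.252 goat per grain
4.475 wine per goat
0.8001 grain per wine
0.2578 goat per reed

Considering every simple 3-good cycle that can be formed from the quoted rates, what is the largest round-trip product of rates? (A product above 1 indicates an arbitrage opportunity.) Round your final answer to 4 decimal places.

0.9464

chicken→reed→goat→chicken: 0.731 × 0.2578 × 5.022 = 0.94640
grain→goat→reed→grain: 0.252 × 3.731 × 0.9735 = 0.91530
grain→goat→wine→grain: 0.252 × 4.475 × 0.8001 = 0.90227
Maximum is chicken→reed→goat→chicken at 0.9464; no arbitrage — every cycle loses value.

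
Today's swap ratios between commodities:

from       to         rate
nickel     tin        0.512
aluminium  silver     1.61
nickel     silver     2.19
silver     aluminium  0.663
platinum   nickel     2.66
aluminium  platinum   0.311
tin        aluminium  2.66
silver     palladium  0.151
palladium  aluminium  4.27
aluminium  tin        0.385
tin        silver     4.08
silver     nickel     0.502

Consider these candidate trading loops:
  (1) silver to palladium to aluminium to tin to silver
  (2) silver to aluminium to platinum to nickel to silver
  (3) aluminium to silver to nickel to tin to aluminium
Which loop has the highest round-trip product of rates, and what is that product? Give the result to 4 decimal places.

(1) 0.151 × 4.27 × 0.385 × 4.08 = 1.01280
(2) 0.663 × 0.311 × 2.66 × 2.19 = 1.20116
(3) 1.61 × 0.502 × 0.512 × 2.66 = 1.10073
Highest is cycle (2) at 1.2012 (>1, arbitrage).

1.2012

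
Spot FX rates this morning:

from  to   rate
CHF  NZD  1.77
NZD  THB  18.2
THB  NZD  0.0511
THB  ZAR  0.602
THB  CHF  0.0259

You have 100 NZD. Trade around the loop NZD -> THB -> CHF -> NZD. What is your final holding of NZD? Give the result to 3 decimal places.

83.434

100 NZD × 18.2 = 1820 THB
1820 THB × 0.0259 = 47.138 CHF
47.138 CHF × 1.77 = 83.43426 NZD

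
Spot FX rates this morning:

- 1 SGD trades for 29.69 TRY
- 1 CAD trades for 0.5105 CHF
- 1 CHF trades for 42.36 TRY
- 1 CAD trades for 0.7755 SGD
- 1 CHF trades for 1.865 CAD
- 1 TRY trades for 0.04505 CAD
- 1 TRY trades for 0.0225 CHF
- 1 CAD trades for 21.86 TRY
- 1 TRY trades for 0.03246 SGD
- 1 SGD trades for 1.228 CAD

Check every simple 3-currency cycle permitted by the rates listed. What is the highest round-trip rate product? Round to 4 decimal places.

1.0373

TRY→CAD→SGD→TRY: 0.04505 × 0.7755 × 29.69 = 1.03726
TRY→CAD→CHF→TRY: 0.04505 × 0.5105 × 42.36 = 0.97420
TRY→CHF→CAD→TRY: 0.0225 × 1.865 × 21.86 = 0.91730
TRY→SGD→CAD→TRY: 0.03246 × 1.228 × 21.86 = 0.87136
Maximum is TRY→CAD→SGD→TRY at 1.0373; arbitrage exists.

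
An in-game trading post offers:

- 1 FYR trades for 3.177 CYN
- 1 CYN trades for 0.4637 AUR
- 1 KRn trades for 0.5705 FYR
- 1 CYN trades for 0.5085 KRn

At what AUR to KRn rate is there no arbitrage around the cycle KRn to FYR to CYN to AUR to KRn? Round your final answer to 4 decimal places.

1.1898

Known legs of the cycle: 0.5705 × 3.177 × 0.4637 = 0.84044628045
For no arbitrage the full-cycle product must be 1, so the missing rate is 1 / 0.84044628045 ≈ 1.189844.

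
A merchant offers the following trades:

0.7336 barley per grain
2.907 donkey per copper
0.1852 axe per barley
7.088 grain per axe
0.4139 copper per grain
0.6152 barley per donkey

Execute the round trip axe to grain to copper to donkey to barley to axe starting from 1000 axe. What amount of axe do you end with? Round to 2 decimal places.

971.68

1000 axe × 7.088 = 7088 grain
7088 grain × 0.4139 = 2933.7232 copper
2933.7232 copper × 2.907 = 8528.3333424 donkey
8528.3333424 donkey × 0.6152 = 5246.63067224448 barley
5246.63067224448 barley × 0.1852 = 971.676000499677696 axe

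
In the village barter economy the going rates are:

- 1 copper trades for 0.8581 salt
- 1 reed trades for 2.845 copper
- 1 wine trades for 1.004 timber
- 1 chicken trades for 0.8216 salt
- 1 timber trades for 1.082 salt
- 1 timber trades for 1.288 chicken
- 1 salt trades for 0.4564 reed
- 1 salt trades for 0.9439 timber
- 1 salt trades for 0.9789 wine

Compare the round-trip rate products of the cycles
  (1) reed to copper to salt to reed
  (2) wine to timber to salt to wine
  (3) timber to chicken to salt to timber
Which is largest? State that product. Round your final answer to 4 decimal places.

(1) 2.845 × 0.8581 × 0.4564 = 1.11421
(2) 1.004 × 1.082 × 0.9789 = 1.06341
(3) 1.288 × 0.8216 × 0.9439 = 0.99885
Highest is cycle (1) at 1.1142 (>1, arbitrage).

1.1142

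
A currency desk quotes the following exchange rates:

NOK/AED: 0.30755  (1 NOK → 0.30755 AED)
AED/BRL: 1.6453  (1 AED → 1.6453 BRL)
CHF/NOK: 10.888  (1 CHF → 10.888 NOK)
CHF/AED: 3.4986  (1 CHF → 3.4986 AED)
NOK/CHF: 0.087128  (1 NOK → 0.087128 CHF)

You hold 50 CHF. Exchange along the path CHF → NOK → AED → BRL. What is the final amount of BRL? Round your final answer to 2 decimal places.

50 CHF × 10.888 = 544.4 NOK
544.4 NOK × 0.30755 = 167.43022 AED
167.43022 AED × 1.6453 = 275.472940966 BRL

275.47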